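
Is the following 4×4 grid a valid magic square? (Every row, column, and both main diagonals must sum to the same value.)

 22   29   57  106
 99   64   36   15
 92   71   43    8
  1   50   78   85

Yes

Row 1: 22 + 29 + 57 + 106 = 214.
Row 2: 99 + 64 + 36 + 15 = 214.
Row 3: 92 + 71 + 43 + 8 = 214.
Row 4: 1 + 50 + 78 + 85 = 214.
Column 1: 22 + 99 + 92 + 1 = 214.
Column 2: 29 + 64 + 71 + 50 = 214.
Column 3: 57 + 36 + 43 + 78 = 214.
Column 4: 106 + 15 + 8 + 85 = 214.
Main diagonal: 22 + 64 + 43 + 85 = 214.
Anti-diagonal: 106 + 36 + 71 + 1 = 214.
All lines sum to 214.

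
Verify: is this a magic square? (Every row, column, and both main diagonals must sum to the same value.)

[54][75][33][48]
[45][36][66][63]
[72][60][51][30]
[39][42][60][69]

Row 1: 54 + 75 + 33 + 48 = 210.
Row 2: 45 + 36 + 66 + 63 = 210.
Row 3: 72 + 60 + 51 + 30 = 213.
Row 4: 39 + 42 + 60 + 69 = 210.
Column 1: 54 + 45 + 72 + 39 = 210.
Column 2: 75 + 36 + 60 + 42 = 213.
Column 3: 33 + 66 + 51 + 60 = 210.
Column 4: 48 + 63 + 30 + 69 = 210.
Main diagonal: 54 + 36 + 51 + 69 = 210.
Anti-diagonal: 48 + 66 + 60 + 39 = 213.

No — column 2 sums to 213 but row 4 sums to 210.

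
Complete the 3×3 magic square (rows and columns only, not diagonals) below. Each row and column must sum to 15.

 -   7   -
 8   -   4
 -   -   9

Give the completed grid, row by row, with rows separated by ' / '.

6 7 2 / 8 3 4 / 1 5 9

Row 2 must total 15; the given cells sum to 12, so (2,2) = 3.
From column 2, 15 − (7 + 3) gives (3,2) = 5.
Column 3 needs 15; the known cells sum to 13, so (1,3) = 2.
The remaining cell in row 1 is (1,1) = 15 − 9 = 6.
The remaining cell in row 3 is (3,1) = 15 − 14 = 1.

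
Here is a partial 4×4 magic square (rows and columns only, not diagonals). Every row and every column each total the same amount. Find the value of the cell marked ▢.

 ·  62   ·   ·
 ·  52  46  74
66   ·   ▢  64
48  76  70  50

Row 4 is complete and sums to 244; that is the magic constant.
Row 2 needs 244; the known cells sum to 172, so (2,1) = 72.
Column 1 must total 244; the given cells sum to 186, so (1,1) = 58.
The remaining cell in column 2 is (3,2) = 244 − 190 = 54.
From column 4, 244 − (74 + 64 + 50) gives (1,4) = 56.
Row 1: 58 + 62 + 56 + ? = 244, so (1,3) = 68.
The remaining cell in row 3 is (3,3) = 244 − 184 = 60.

60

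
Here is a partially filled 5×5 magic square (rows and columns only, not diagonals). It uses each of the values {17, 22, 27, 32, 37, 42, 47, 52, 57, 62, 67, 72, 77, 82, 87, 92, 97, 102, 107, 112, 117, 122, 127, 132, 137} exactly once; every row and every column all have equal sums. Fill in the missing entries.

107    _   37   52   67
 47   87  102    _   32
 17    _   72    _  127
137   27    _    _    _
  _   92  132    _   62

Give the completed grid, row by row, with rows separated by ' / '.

The 25 entries sum to 1925, so each line sums to 1925/5 = 385.
Using row 1: 107 + 37 + 52 + 67 + ? → (1,2) = 385 − 263 = 122.
Using row 2: 47 + 87 + 102 + 32 + ? → (2,4) = 385 − 268 = 117.
Column 1 must total 385; the given cells sum to 308, so (5,1) = 77.
From column 2, 385 − (122 + 87 + 27 + 92) gives (3,2) = 57.
Column 3 must total 385; the given cells sum to 343, so (4,3) = 42.
The remaining cell in column 5 is (4,5) = 385 − 288 = 97.
Row 3: 17 + 57 + 72 + 127 + ? = 385, so (3,4) = 112.
Using row 4: 137 + 27 + 42 + 97 + ? → (4,4) = 385 − 303 = 82.
Using row 5: 77 + 92 + 132 + 62 + ? → (5,4) = 385 − 363 = 22.

107 122 37 52 67 / 47 87 102 117 32 / 17 57 72 112 127 / 137 27 42 82 97 / 77 92 132 22 62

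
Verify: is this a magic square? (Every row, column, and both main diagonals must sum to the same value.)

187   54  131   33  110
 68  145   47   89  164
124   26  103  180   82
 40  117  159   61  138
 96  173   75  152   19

No — anti-diagonal sums to 515 but column 5 sums to 513.

Row 1: 187 + 54 + 131 + 33 + 110 = 515.
Row 2: 68 + 145 + 47 + 89 + 164 = 513.
Row 3: 124 + 26 + 103 + 180 + 82 = 515.
Row 4: 40 + 117 + 159 + 61 + 138 = 515.
Row 5: 96 + 173 + 75 + 152 + 19 = 515.
Column 1: 187 + 68 + 124 + 40 + 96 = 515.
Column 2: 54 + 145 + 26 + 117 + 173 = 515.
Column 3: 131 + 47 + 103 + 159 + 75 = 515.
Column 4: 33 + 89 + 180 + 61 + 152 = 515.
Column 5: 110 + 164 + 82 + 138 + 19 = 513.
Main diagonal: 187 + 145 + 103 + 61 + 19 = 515.
Anti-diagonal: 110 + 89 + 103 + 117 + 96 = 515.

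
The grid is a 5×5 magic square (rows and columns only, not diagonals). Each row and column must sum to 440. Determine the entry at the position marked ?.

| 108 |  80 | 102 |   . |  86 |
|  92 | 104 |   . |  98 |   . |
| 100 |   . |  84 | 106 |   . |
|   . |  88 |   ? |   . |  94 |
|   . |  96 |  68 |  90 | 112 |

Row 1 needs 440; the known cells sum to 376, so (1,4) = 64.
From row 5, 440 − (96 + 68 + 90 + 112) gives (5,1) = 74.
The remaining cell in column 1 is (4,1) = 440 − 374 = 66.
Column 2 needs 440; the known cells sum to 368, so (3,2) = 72.
Column 4 must total 440; the given cells sum to 358, so (4,4) = 82.
From row 3, 440 − (100 + 72 + 84 + 106) gives (3,5) = 78.
Row 4: 66 + 88 + 82 + 94 + ? = 440, so (4,3) = 110.

110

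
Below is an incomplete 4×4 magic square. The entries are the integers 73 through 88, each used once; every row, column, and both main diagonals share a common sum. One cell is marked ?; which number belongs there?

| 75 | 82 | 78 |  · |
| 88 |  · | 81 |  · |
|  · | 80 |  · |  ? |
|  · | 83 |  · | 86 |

73

The entries are 73 through 88, which sum to 1288, so each line sums to 1288/4 = 322.
Row 1 must total 322; the given cells sum to 235, so (1,4) = 87.
Column 2 must total 322; the given cells sum to 245, so (2,2) = 77.
The remaining cell in main diagonal is (3,3) = 322 − 238 = 84.
From anti-diagonal, 322 − (87 + 81 + 80) gives (4,1) = 74.
The remaining cell in row 2 is (2,4) = 322 − 246 = 76.
The remaining cell in row 4 is (4,3) = 322 − 243 = 79.
From column 1, 322 − (75 + 88 + 74) gives (3,1) = 85.
Column 4 needs 322; the known cells sum to 249, so (3,4) = 73.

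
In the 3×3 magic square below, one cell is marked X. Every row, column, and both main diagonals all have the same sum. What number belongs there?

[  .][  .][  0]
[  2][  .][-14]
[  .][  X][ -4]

-2

Column 3 is complete and sums to -18; that is the magic constant.
Row 2 needs -18; the known cells sum to -12, so (2,2) = -6.
From main diagonal, -18 − (-6 + (-4)) gives (1,1) = -8.
The remaining cell in anti-diagonal is (3,1) = -18 − (-6) = -12.
Row 1 needs -18; the known cells sum to -8, so (1,2) = -10.
Row 3 must total -18; the given cells sum to -16, so (3,2) = -2.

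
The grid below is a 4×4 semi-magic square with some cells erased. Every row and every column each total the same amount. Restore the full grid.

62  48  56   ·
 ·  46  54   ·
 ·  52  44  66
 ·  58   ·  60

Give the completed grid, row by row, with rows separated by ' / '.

62 48 56 38 / 64 46 54 40 / 42 52 44 66 / 36 58 50 60

Column 2 is already complete: 48 + 46 + 52 + 58 = 204, so that is the magic constant.
Row 1: 62 + 48 + 56 + ? = 204, so (1,4) = 38.
Row 3 needs 204; the known cells sum to 162, so (3,1) = 42.
The remaining cell in column 3 is (4,3) = 204 − 154 = 50.
Using column 4: 38 + 66 + 60 + ? → (2,4) = 204 − 164 = 40.
The remaining cell in row 2 is (2,1) = 204 − 140 = 64.
From row 4, 204 − (58 + 50 + 60) gives (4,1) = 36.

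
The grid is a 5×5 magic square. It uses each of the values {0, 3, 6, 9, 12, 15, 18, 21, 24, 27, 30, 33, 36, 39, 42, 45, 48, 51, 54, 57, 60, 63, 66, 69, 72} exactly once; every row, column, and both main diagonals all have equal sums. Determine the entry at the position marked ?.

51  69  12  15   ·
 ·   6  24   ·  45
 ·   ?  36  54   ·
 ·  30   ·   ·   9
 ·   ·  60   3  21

18

The 25 entries sum to 900, so each line sums to 900/5 = 180.
Using row 1: 51 + 69 + 12 + 15 + ? → (1,5) = 180 − 147 = 33.
Column 3: 12 + 24 + 36 + 60 + ? = 180, so (4,3) = 48.
The remaining cell in column 5 is (3,5) = 180 − 108 = 72.
Main diagonal: 51 + 6 + 36 + 21 + ? = 180, so (4,4) = 66.
Row 4 needs 180; the known cells sum to 153, so (4,1) = 27.
Column 4 must total 180; the given cells sum to 138, so (2,4) = 42.
Anti-diagonal: 33 + 42 + 36 + 30 + ? = 180, so (5,1) = 39.
Row 2 needs 180; the known cells sum to 117, so (2,1) = 63.
The remaining cell in row 5 is (5,2) = 180 − 123 = 57.
Column 1 must total 180; the given cells sum to 180, so (3,1) = 0.
From column 2, 180 − (69 + 6 + 30 + 57) gives (3,2) = 18.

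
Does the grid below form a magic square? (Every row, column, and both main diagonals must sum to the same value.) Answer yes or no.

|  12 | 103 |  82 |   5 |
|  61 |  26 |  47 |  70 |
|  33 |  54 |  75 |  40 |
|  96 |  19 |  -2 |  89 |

No — main diagonal sums to 202 but row 2 sums to 204.

Row 1: 12 + 103 + 82 + 5 = 202.
Row 2: 61 + 26 + 47 + 70 = 204.
Row 3: 33 + 54 + 75 + 40 = 202.
Row 4: 96 + 19 + (-2) + 89 = 202.
Column 1: 12 + 61 + 33 + 96 = 202.
Column 2: 103 + 26 + 54 + 19 = 202.
Column 3: 82 + 47 + 75 + (-2) = 202.
Column 4: 5 + 70 + 40 + 89 = 204.
Main diagonal: 12 + 26 + 75 + 89 = 202.
Anti-diagonal: 5 + 47 + 54 + 96 = 202.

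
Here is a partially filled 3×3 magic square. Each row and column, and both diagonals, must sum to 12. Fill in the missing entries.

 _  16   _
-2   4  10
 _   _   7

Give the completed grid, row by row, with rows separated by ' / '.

Column 2: 16 + 4 + ? = 12, so (3,2) = -8.
Column 3 needs 12; the known cells sum to 17, so (1,3) = -5.
The remaining cell in main diagonal is (1,1) = 12 − 11 = 1.
Anti-diagonal: -5 + 4 + ? = 12, so (3,1) = 13.

1 16 -5 / -2 4 10 / 13 -8 7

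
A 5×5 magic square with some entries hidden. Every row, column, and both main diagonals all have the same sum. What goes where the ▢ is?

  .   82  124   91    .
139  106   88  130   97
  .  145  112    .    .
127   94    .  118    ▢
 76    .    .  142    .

Row 2 is complete and sums to 560; that is the magic constant.
The remaining cell in column 2 is (5,2) = 560 − 427 = 133.
Column 4 needs 560; the known cells sum to 481, so (3,4) = 79.
Anti-diagonal needs 560; the known cells sum to 412, so (1,5) = 148.
Row 1 needs 560; the known cells sum to 445, so (1,1) = 115.
Column 1 needs 560; the known cells sum to 457, so (3,1) = 103.
Main diagonal must total 560; the given cells sum to 451, so (5,5) = 109.
Using row 3: 103 + 145 + 112 + 79 + ? → (3,5) = 560 − 439 = 121.
From row 5, 560 − (76 + 133 + 142 + 109) gives (5,3) = 100.
From column 3, 560 − (124 + 88 + 112 + 100) gives (4,3) = 136.
Using column 5: 148 + 97 + 121 + 109 + ? → (4,5) = 560 − 475 = 85.

85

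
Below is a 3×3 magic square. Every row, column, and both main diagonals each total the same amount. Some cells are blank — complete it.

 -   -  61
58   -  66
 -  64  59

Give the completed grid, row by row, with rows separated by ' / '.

65 60 61 / 58 62 66 / 63 64 59

Column 3 is already complete: 61 + 66 + 59 = 186, so that is the magic constant.
Using row 2: 58 + 66 + ? → (2,2) = 186 − 124 = 62.
From row 3, 186 − (64 + 59) gives (3,1) = 63.
Column 1 must total 186; the given cells sum to 121, so (1,1) = 65.
Using column 2: 62 + 64 + ? → (1,2) = 186 − 126 = 60.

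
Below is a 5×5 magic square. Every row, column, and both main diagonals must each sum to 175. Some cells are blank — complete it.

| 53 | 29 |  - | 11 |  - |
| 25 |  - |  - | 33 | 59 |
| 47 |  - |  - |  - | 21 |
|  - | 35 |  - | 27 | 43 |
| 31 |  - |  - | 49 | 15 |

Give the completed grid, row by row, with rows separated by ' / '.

Column 1 must total 175; the given cells sum to 156, so (4,1) = 19.
From column 4, 175 − (11 + 33 + 27 + 49) gives (3,4) = 55.
Column 5: 59 + 21 + 43 + 15 + ? = 175, so (1,5) = 37.
Anti-diagonal needs 175; the known cells sum to 136, so (3,3) = 39.
Using row 1: 53 + 29 + 11 + 37 + ? → (1,3) = 175 − 130 = 45.
From row 3, 175 − (47 + 39 + 55 + 21) gives (3,2) = 13.
From row 4, 175 − (19 + 35 + 27 + 43) gives (4,3) = 51.
Main diagonal must total 175; the given cells sum to 134, so (2,2) = 41.
Row 2: 25 + 41 + 33 + 59 + ? = 175, so (2,3) = 17.
Column 2 must total 175; the given cells sum to 118, so (5,2) = 57.
Column 3 must total 175; the given cells sum to 152, so (5,3) = 23.

53 29 45 11 37 / 25 41 17 33 59 / 47 13 39 55 21 / 19 35 51 27 43 / 31 57 23 49 15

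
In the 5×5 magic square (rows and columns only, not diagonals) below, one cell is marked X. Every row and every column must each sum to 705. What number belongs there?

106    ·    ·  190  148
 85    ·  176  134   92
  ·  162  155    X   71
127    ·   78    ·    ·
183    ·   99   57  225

Row 2 must total 705; the given cells sum to 487, so (2,2) = 218.
Using row 5: 183 + 99 + 57 + 225 + ? → (5,2) = 705 − 564 = 141.
Using column 1: 106 + 85 + 127 + 183 + ? → (3,1) = 705 − 501 = 204.
The remaining cell in column 3 is (1,3) = 705 − 508 = 197.
Column 5 needs 705; the known cells sum to 536, so (4,5) = 169.
Row 1 needs 705; the known cells sum to 641, so (1,2) = 64.
The remaining cell in row 3 is (3,4) = 705 − 592 = 113.

113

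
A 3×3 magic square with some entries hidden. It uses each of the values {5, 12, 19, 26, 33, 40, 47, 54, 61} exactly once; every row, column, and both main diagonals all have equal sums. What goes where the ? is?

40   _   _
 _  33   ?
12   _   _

19

The 9 entries sum to 297, so each line sums to 297/3 = 99.
From column 1, 99 − (40 + 12) gives (2,1) = 47.
Using main diagonal: 40 + 33 + ? → (3,3) = 99 − 73 = 26.
The remaining cell in anti-diagonal is (1,3) = 99 − 45 = 54.
Row 1 must total 99; the given cells sum to 94, so (1,2) = 5.
Using row 2: 47 + 33 + ? → (2,3) = 99 − 80 = 19.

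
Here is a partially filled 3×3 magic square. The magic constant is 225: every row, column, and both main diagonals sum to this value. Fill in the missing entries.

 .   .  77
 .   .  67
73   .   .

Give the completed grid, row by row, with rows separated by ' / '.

From column 3, 225 − (77 + 67) gives (3,3) = 81.
Anti-diagonal must total 225; the given cells sum to 150, so (2,2) = 75.
Row 2 needs 225; the known cells sum to 142, so (2,1) = 83.
Row 3 needs 225; the known cells sum to 154, so (3,2) = 71.
The remaining cell in column 1 is (1,1) = 225 − 156 = 69.
From column 2, 225 − (75 + 71) gives (1,2) = 79.

69 79 77 / 83 75 67 / 73 71 81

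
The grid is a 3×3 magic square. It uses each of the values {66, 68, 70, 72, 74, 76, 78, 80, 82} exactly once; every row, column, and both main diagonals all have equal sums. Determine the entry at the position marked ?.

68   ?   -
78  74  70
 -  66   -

The 9 entries sum to 666, so each line sums to 666/3 = 222.
Column 1 needs 222; the known cells sum to 146, so (3,1) = 76.
Column 2 must total 222; the given cells sum to 140, so (1,2) = 82.

82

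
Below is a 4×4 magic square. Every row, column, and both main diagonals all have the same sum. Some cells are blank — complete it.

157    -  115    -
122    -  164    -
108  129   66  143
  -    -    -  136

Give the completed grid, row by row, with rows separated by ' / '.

157 80 115 94 / 122 87 164 73 / 108 129 66 143 / 59 150 101 136

Row 3 is already complete: 108 + 129 + 66 + 143 = 446, so that is the magic constant.
From column 1, 446 − (157 + 122 + 108) gives (4,1) = 59.
Column 3 must total 446; the given cells sum to 345, so (4,3) = 101.
Main diagonal must total 446; the given cells sum to 359, so (2,2) = 87.
Anti-diagonal: 164 + 129 + 59 + ? = 446, so (1,4) = 94.
Row 1 needs 446; the known cells sum to 366, so (1,2) = 80.
Using row 2: 122 + 87 + 164 + ? → (2,4) = 446 − 373 = 73.
Row 4 needs 446; the known cells sum to 296, so (4,2) = 150.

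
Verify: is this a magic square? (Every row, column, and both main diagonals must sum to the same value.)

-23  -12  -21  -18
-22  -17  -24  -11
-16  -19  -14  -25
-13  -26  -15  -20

Yes

Row 1: -23 + (-12) + (-21) + (-18) = -74.
Row 2: -22 + (-17) + (-24) + (-11) = -74.
Row 3: -16 + (-19) + (-14) + (-25) = -74.
Row 4: -13 + (-26) + (-15) + (-20) = -74.
Column 1: -23 + (-22) + (-16) + (-13) = -74.
Column 2: -12 + (-17) + (-19) + (-26) = -74.
Column 3: -21 + (-24) + (-14) + (-15) = -74.
Column 4: -18 + (-11) + (-25) + (-20) = -74.
Main diagonal: -23 + (-17) + (-14) + (-20) = -74.
Anti-diagonal: -18 + (-24) + (-19) + (-13) = -74.
All lines sum to -74.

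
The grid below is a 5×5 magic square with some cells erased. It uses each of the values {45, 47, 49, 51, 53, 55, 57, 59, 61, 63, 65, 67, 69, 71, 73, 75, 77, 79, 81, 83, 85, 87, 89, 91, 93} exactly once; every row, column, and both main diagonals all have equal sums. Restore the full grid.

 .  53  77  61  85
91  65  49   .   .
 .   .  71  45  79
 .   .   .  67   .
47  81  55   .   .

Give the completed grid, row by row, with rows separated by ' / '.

The 25 entries sum to 1725, so each line sums to 1725/5 = 345.
Using row 1: 53 + 77 + 61 + 85 + ? → (1,1) = 345 − 276 = 69.
The remaining cell in column 3 is (4,3) = 345 − 252 = 93.
The remaining cell in main diagonal is (5,5) = 345 − 272 = 73.
Row 5: 47 + 81 + 55 + 73 + ? = 345, so (5,4) = 89.
The remaining cell in column 4 is (2,4) = 345 − 262 = 83.
Anti-diagonal: 85 + 83 + 71 + 47 + ? = 345, so (4,2) = 59.
Row 2: 91 + 65 + 49 + 83 + ? = 345, so (2,5) = 57.
Column 2 needs 345; the known cells sum to 258, so (3,2) = 87.
Column 5: 85 + 57 + 79 + 73 + ? = 345, so (4,5) = 51.
Row 3 must total 345; the given cells sum to 282, so (3,1) = 63.
From row 4, 345 − (59 + 93 + 67 + 51) gives (4,1) = 75.

69 53 77 61 85 / 91 65 49 83 57 / 63 87 71 45 79 / 75 59 93 67 51 / 47 81 55 89 73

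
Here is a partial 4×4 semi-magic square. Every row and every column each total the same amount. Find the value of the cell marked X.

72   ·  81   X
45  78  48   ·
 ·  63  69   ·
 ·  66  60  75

Column 3 is complete and sums to 258; that is the magic constant.
Row 2 needs 258; the known cells sum to 171, so (2,4) = 87.
From row 4, 258 − (66 + 60 + 75) gives (4,1) = 57.
From column 1, 258 − (72 + 45 + 57) gives (3,1) = 84.
From column 2, 258 − (78 + 63 + 66) gives (1,2) = 51.
Row 1: 72 + 51 + 81 + ? = 258, so (1,4) = 54.

54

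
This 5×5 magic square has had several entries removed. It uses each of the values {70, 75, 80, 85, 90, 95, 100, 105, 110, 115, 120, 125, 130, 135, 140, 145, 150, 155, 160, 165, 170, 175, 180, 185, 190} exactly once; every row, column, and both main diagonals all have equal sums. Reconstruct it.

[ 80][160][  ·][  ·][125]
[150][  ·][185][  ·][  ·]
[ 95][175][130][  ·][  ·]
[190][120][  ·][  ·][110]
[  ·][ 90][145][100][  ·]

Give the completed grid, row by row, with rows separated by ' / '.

80 160 115 170 125 / 150 105 185 140 70 / 95 175 130 85 165 / 190 120 75 155 110 / 135 90 145 100 180

The 25 entries sum to 3250, so each line sums to 3250/5 = 650.
Column 1 must total 650; the given cells sum to 515, so (5,1) = 135.
Column 2 needs 650; the known cells sum to 545, so (2,2) = 105.
Anti-diagonal needs 650; the known cells sum to 510, so (2,4) = 140.
Row 2 must total 650; the given cells sum to 580, so (2,5) = 70.
Row 5 needs 650; the known cells sum to 470, so (5,5) = 180.
The remaining cell in column 5 is (3,5) = 650 − 485 = 165.
Main diagonal must total 650; the given cells sum to 495, so (4,4) = 155.
Row 3 needs 650; the known cells sum to 565, so (3,4) = 85.
Row 4 must total 650; the given cells sum to 575, so (4,3) = 75.
Column 3 must total 650; the given cells sum to 535, so (1,3) = 115.
Column 4 needs 650; the known cells sum to 480, so (1,4) = 170.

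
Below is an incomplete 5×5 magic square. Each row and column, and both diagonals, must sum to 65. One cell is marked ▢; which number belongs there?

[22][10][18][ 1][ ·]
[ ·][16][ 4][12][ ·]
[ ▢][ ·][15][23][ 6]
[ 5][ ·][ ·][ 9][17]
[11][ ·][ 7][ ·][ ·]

19

Using row 1: 22 + 10 + 18 + 1 + ? → (1,5) = 65 − 51 = 14.
Column 3 needs 65; the known cells sum to 44, so (4,3) = 21.
Using column 4: 1 + 12 + 23 + 9 + ? → (5,4) = 65 − 45 = 20.
From main diagonal, 65 − (22 + 16 + 15 + 9) gives (5,5) = 3.
From anti-diagonal, 65 − (14 + 12 + 15 + 11) gives (4,2) = 13.
Row 5 needs 65; the known cells sum to 41, so (5,2) = 24.
Using column 2: 10 + 16 + 13 + 24 + ? → (3,2) = 65 − 63 = 2.
Column 5: 14 + 6 + 17 + 3 + ? = 65, so (2,5) = 25.
Row 2 needs 65; the known cells sum to 57, so (2,1) = 8.
Row 3 needs 65; the known cells sum to 46, so (3,1) = 19.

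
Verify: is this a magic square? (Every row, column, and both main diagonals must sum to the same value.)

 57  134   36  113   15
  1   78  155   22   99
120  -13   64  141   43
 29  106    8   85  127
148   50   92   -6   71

Row 1: 57 + 134 + 36 + 113 + 15 = 355.
Row 2: 1 + 78 + 155 + 22 + 99 = 355.
Row 3: 120 + (-13) + 64 + 141 + 43 = 355.
Row 4: 29 + 106 + 8 + 85 + 127 = 355.
Row 5: 148 + 50 + 92 + (-6) + 71 = 355.
Column 1: 57 + 1 + 120 + 29 + 148 = 355.
Column 2: 134 + 78 + (-13) + 106 + 50 = 355.
Column 3: 36 + 155 + 64 + 8 + 92 = 355.
Column 4: 113 + 22 + 141 + 85 + (-6) = 355.
Column 5: 15 + 99 + 43 + 127 + 71 = 355.
Main diagonal: 57 + 78 + 64 + 85 + 71 = 355.
Anti-diagonal: 15 + 22 + 64 + 106 + 148 = 355.
All lines sum to 355.

Yes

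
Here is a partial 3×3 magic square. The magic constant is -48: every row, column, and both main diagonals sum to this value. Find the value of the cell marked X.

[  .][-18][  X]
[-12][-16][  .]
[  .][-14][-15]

Using row 2: -12 + (-16) + ? → (2,3) = -48 − (-28) = -20.
Row 3 must total -48; the given cells sum to -29, so (3,1) = -19.
The remaining cell in column 1 is (1,1) = -48 − (-31) = -17.
Column 3 must total -48; the given cells sum to -35, so (1,3) = -13.

-13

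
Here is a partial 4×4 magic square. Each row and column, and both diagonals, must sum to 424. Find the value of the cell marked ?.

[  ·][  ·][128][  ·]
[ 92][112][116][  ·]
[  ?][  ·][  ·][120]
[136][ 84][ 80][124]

Using row 2: 92 + 112 + 116 + ? → (2,4) = 424 − 320 = 104.
Column 3: 128 + 116 + 80 + ? = 424, so (3,3) = 100.
Column 4 needs 424; the known cells sum to 348, so (1,4) = 76.
Main diagonal: 112 + 100 + 124 + ? = 424, so (1,1) = 88.
Anti-diagonal: 76 + 116 + 136 + ? = 424, so (3,2) = 96.
Using row 1: 88 + 128 + 76 + ? → (1,2) = 424 − 292 = 132.
Using row 3: 96 + 100 + 120 + ? → (3,1) = 424 − 316 = 108.

108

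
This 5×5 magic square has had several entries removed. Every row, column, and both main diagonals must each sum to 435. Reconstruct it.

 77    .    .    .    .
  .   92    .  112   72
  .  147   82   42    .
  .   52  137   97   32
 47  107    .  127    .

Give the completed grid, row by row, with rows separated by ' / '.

77 37 122 57 142 / 132 92 27 112 72 / 62 147 82 42 102 / 117 52 137 97 32 / 47 107 67 127 87

Row 4: 52 + 137 + 97 + 32 + ? = 435, so (4,1) = 117.
The remaining cell in column 2 is (1,2) = 435 − 398 = 37.
Using column 4: 112 + 42 + 97 + 127 + ? → (1,4) = 435 − 378 = 57.
The remaining cell in main diagonal is (5,5) = 435 − 348 = 87.
The remaining cell in anti-diagonal is (1,5) = 435 − 293 = 142.
From row 1, 435 − (77 + 37 + 57 + 142) gives (1,3) = 122.
Row 5: 47 + 107 + 127 + 87 + ? = 435, so (5,3) = 67.
The remaining cell in column 3 is (2,3) = 435 − 408 = 27.
From column 5, 435 − (142 + 72 + 32 + 87) gives (3,5) = 102.
The remaining cell in row 2 is (2,1) = 435 − 303 = 132.
Row 3: 147 + 82 + 42 + 102 + ? = 435, so (3,1) = 62.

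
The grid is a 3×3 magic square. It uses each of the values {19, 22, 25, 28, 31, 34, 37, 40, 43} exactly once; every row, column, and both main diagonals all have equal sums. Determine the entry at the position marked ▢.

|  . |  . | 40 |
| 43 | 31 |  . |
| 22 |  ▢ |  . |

The 9 entries sum to 279, so each line sums to 279/3 = 93.
From row 2, 93 − (43 + 31) gives (2,3) = 19.
Column 1 must total 93; the given cells sum to 65, so (1,1) = 28.
Using column 3: 40 + 19 + ? → (3,3) = 93 − 59 = 34.
The remaining cell in row 1 is (1,2) = 93 − 68 = 25.
Row 3 needs 93; the known cells sum to 56, so (3,2) = 37.

37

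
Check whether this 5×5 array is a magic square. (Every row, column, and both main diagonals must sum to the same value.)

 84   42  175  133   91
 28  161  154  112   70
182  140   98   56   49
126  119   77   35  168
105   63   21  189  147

Row 1: 84 + 42 + 175 + 133 + 91 = 525.
Row 2: 28 + 161 + 154 + 112 + 70 = 525.
Row 3: 182 + 140 + 98 + 56 + 49 = 525.
Row 4: 126 + 119 + 77 + 35 + 168 = 525.
Row 5: 105 + 63 + 21 + 189 + 147 = 525.
Column 1: 84 + 28 + 182 + 126 + 105 = 525.
Column 2: 42 + 161 + 140 + 119 + 63 = 525.
Column 3: 175 + 154 + 98 + 77 + 21 = 525.
Column 4: 133 + 112 + 56 + 35 + 189 = 525.
Column 5: 91 + 70 + 49 + 168 + 147 = 525.
Main diagonal: 84 + 161 + 98 + 35 + 147 = 525.
Anti-diagonal: 91 + 112 + 98 + 119 + 105 = 525.
All lines sum to 525.

Yes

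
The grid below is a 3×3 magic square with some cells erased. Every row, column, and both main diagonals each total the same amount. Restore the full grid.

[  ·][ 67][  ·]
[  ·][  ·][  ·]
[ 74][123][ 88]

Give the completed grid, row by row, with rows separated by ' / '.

102 67 116 / 109 95 81 / 74 123 88

Row 3 is already complete: 74 + 123 + 88 = 285, so that is the magic constant.
Column 2 must total 285; the given cells sum to 190, so (2,2) = 95.
The remaining cell in main diagonal is (1,1) = 285 − 183 = 102.
Anti-diagonal: 95 + 74 + ? = 285, so (1,3) = 116.
Using column 1: 102 + 74 + ? → (2,1) = 285 − 176 = 109.
Column 3 must total 285; the given cells sum to 204, so (2,3) = 81.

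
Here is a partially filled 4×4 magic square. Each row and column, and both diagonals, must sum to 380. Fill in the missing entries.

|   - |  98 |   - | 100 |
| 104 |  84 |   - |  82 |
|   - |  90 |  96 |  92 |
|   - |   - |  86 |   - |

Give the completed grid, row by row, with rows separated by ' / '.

The remaining cell in row 2 is (2,3) = 380 − 270 = 110.
Using row 3: 90 + 96 + 92 + ? → (3,1) = 380 − 278 = 102.
From column 2, 380 − (98 + 84 + 90) gives (4,2) = 108.
Using column 3: 110 + 96 + 86 + ? → (1,3) = 380 − 292 = 88.
Column 4: 100 + 82 + 92 + ? = 380, so (4,4) = 106.
Using main diagonal: 84 + 96 + 106 + ? → (1,1) = 380 − 286 = 94.
Using anti-diagonal: 100 + 110 + 90 + ? → (4,1) = 380 − 300 = 80.

94 98 88 100 / 104 84 110 82 / 102 90 96 92 / 80 108 86 106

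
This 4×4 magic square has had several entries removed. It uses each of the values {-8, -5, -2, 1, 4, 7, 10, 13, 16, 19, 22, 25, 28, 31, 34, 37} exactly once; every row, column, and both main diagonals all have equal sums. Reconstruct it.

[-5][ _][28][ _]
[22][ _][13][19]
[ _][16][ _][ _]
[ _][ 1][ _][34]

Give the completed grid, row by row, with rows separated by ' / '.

-5 37 28 -2 / 22 4 13 19 / 10 16 25 7 / 31 1 -8 34

The 16 entries sum to 232, so each line sums to 232/4 = 58.
Using row 2: 22 + 13 + 19 + ? → (2,2) = 58 − 54 = 4.
From column 2, 58 − (4 + 16 + 1) gives (1,2) = 37.
Main diagonal: -5 + 4 + 34 + ? = 58, so (3,3) = 25.
Row 1 needs 58; the known cells sum to 60, so (1,4) = -2.
Column 3: 28 + 13 + 25 + ? = 58, so (4,3) = -8.
Column 4 must total 58; the given cells sum to 51, so (3,4) = 7.
Anti-diagonal must total 58; the given cells sum to 27, so (4,1) = 31.
Row 3 must total 58; the given cells sum to 48, so (3,1) = 10.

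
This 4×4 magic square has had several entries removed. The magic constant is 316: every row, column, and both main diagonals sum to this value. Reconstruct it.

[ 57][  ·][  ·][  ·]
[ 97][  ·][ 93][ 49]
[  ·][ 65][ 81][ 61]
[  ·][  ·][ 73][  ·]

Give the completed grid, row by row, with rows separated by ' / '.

Row 2: 97 + 93 + 49 + ? = 316, so (2,2) = 77.
Row 3 needs 316; the known cells sum to 207, so (3,1) = 109.
From column 1, 316 − (57 + 97 + 109) gives (4,1) = 53.
Column 3 must total 316; the given cells sum to 247, so (1,3) = 69.
Main diagonal needs 316; the known cells sum to 215, so (4,4) = 101.
From anti-diagonal, 316 − (93 + 65 + 53) gives (1,4) = 105.
The remaining cell in row 1 is (1,2) = 316 − 231 = 85.
Row 4 must total 316; the given cells sum to 227, so (4,2) = 89.

57 85 69 105 / 97 77 93 49 / 109 65 81 61 / 53 89 73 101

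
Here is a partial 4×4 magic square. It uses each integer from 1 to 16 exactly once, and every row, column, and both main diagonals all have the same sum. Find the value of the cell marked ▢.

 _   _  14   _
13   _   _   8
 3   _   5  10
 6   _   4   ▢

15

The entries are 1 through 16, which sum to 136, so each line sums to 136/4 = 34.
Row 3: 3 + 5 + 10 + ? = 34, so (3,2) = 16.
The remaining cell in column 1 is (1,1) = 34 − 22 = 12.
Using column 3: 14 + 5 + 4 + ? → (2,3) = 34 − 23 = 11.
Anti-diagonal needs 34; the known cells sum to 33, so (1,4) = 1.
From row 1, 34 − (12 + 14 + 1) gives (1,2) = 7.
Using row 2: 13 + 11 + 8 + ? → (2,2) = 34 − 32 = 2.
Column 2 must total 34; the given cells sum to 25, so (4,2) = 9.
Using column 4: 1 + 8 + 10 + ? → (4,4) = 34 − 19 = 15.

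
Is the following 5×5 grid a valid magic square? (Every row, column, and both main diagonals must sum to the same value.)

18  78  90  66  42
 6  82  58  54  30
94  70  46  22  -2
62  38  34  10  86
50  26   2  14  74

Row 1: 18 + 78 + 90 + 66 + 42 = 294.
Row 2: 6 + 82 + 58 + 54 + 30 = 230.
Row 3: 94 + 70 + 46 + 22 + (-2) = 230.
Row 4: 62 + 38 + 34 + 10 + 86 = 230.
Row 5: 50 + 26 + 2 + 14 + 74 = 166.
Column 1: 18 + 6 + 94 + 62 + 50 = 230.
Column 2: 78 + 82 + 70 + 38 + 26 = 294.
Column 3: 90 + 58 + 46 + 34 + 2 = 230.
Column 4: 66 + 54 + 22 + 10 + 14 = 166.
Column 5: 42 + 30 + (-2) + 86 + 74 = 230.
Main diagonal: 18 + 82 + 46 + 10 + 74 = 230.
Anti-diagonal: 42 + 54 + 46 + 38 + 50 = 230.

No — column 4 sums to 166 but row 1 sums to 294.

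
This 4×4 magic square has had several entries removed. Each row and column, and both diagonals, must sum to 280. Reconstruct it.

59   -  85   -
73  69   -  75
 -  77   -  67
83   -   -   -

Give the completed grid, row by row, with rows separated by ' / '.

59 79 85 57 / 73 69 63 75 / 65 77 71 67 / 83 55 61 81

Row 2: 73 + 69 + 75 + ? = 280, so (2,3) = 63.
The remaining cell in column 1 is (3,1) = 280 − 215 = 65.
Using anti-diagonal: 63 + 77 + 83 + ? → (1,4) = 280 − 223 = 57.
Row 1 must total 280; the given cells sum to 201, so (1,2) = 79.
From row 3, 280 − (65 + 77 + 67) gives (3,3) = 71.
The remaining cell in column 2 is (4,2) = 280 − 225 = 55.
The remaining cell in column 3 is (4,3) = 280 − 219 = 61.
From column 4, 280 − (57 + 75 + 67) gives (4,4) = 81.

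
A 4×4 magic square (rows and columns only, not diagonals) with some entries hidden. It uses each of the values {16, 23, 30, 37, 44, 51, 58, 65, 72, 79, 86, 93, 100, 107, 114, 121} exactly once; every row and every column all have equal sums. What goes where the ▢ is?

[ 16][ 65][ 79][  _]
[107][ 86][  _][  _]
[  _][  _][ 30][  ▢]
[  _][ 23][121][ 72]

51

The 16 entries sum to 1096, so each line sums to 1096/4 = 274.
The remaining cell in row 1 is (1,4) = 274 − 160 = 114.
Row 4 must total 274; the given cells sum to 216, so (4,1) = 58.
From column 1, 274 − (16 + 107 + 58) gives (3,1) = 93.
Column 2 must total 274; the given cells sum to 174, so (3,2) = 100.
From column 3, 274 − (79 + 30 + 121) gives (2,3) = 44.
Using row 2: 107 + 86 + 44 + ? → (2,4) = 274 − 237 = 37.
Using row 3: 93 + 100 + 30 + ? → (3,4) = 274 − 223 = 51.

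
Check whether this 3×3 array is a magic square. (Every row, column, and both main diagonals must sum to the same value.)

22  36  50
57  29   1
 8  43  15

Row 1: 22 + 36 + 50 = 108.
Row 2: 57 + 29 + 1 = 87.
Row 3: 8 + 43 + 15 = 66.
Column 1: 22 + 57 + 8 = 87.
Column 2: 36 + 29 + 43 = 108.
Column 3: 50 + 1 + 15 = 66.
Main diagonal: 22 + 29 + 15 = 66.
Anti-diagonal: 50 + 29 + 8 = 87.

No — anti-diagonal sums to 87 but row 1 sums to 108.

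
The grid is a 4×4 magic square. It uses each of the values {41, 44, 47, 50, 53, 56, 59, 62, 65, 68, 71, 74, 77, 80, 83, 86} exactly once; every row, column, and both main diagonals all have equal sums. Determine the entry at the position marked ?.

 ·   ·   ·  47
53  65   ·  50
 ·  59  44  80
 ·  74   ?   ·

The 16 entries sum to 1016, so each line sums to 1016/4 = 254.
Row 2 needs 254; the known cells sum to 168, so (2,3) = 86.
Row 3 needs 254; the known cells sum to 183, so (3,1) = 71.
Column 2: 65 + 59 + 74 + ? = 254, so (1,2) = 56.
Column 4: 47 + 50 + 80 + ? = 254, so (4,4) = 77.
From main diagonal, 254 − (65 + 44 + 77) gives (1,1) = 68.
Anti-diagonal: 47 + 86 + 59 + ? = 254, so (4,1) = 62.
Row 1 must total 254; the given cells sum to 171, so (1,3) = 83.
Row 4 must total 254; the given cells sum to 213, so (4,3) = 41.

41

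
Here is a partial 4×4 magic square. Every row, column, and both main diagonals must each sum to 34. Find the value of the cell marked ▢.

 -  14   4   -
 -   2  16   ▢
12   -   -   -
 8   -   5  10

Using row 4: 8 + 5 + 10 + ? → (4,2) = 34 − 23 = 11.
From column 2, 34 − (14 + 2 + 11) gives (3,2) = 7.
The remaining cell in column 3 is (3,3) = 34 − 25 = 9.
Using main diagonal: 2 + 9 + 10 + ? → (1,1) = 34 − 21 = 13.
Anti-diagonal must total 34; the given cells sum to 31, so (1,4) = 3.
From row 3, 34 − (12 + 7 + 9) gives (3,4) = 6.
Column 1 needs 34; the known cells sum to 33, so (2,1) = 1.
From column 4, 34 − (3 + 6 + 10) gives (2,4) = 15.

15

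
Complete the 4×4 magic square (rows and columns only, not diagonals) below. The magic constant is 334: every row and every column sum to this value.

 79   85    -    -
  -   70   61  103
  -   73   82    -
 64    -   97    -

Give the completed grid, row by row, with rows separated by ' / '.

Row 2: 70 + 61 + 103 + ? = 334, so (2,1) = 100.
Column 1: 79 + 100 + 64 + ? = 334, so (3,1) = 91.
Using column 2: 85 + 70 + 73 + ? → (4,2) = 334 − 228 = 106.
Column 3 needs 334; the known cells sum to 240, so (1,3) = 94.
Row 1: 79 + 85 + 94 + ? = 334, so (1,4) = 76.
The remaining cell in row 3 is (3,4) = 334 − 246 = 88.
From row 4, 334 − (64 + 106 + 97) gives (4,4) = 67.

79 85 94 76 / 100 70 61 103 / 91 73 82 88 / 64 106 97 67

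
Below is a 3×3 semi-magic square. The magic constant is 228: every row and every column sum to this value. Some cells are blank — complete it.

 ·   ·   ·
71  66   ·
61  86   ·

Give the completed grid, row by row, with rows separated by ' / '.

96 76 56 / 71 66 91 / 61 86 81

Row 2 needs 228; the known cells sum to 137, so (2,3) = 91.
Row 3: 61 + 86 + ? = 228, so (3,3) = 81.
The remaining cell in column 1 is (1,1) = 228 − 132 = 96.
Column 2 must total 228; the given cells sum to 152, so (1,2) = 76.
From column 3, 228 − (91 + 81) gives (1,3) = 56.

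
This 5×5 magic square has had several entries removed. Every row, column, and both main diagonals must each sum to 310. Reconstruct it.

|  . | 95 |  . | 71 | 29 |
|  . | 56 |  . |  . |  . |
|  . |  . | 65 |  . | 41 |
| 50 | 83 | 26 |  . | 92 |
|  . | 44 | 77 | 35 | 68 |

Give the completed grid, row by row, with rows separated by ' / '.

62 95 53 71 29 / 38 56 89 47 80 / 74 32 65 98 41 / 50 83 26 59 92 / 86 44 77 35 68

From row 4, 310 − (50 + 83 + 26 + 92) gives (4,4) = 59.
From row 5, 310 − (44 + 77 + 35 + 68) gives (5,1) = 86.
Column 2 needs 310; the known cells sum to 278, so (3,2) = 32.
Column 5 must total 310; the given cells sum to 230, so (2,5) = 80.
From main diagonal, 310 − (56 + 65 + 59 + 68) gives (1,1) = 62.
The remaining cell in anti-diagonal is (2,4) = 310 − 263 = 47.
Using row 1: 62 + 95 + 71 + 29 + ? → (1,3) = 310 − 257 = 53.
Column 3: 53 + 65 + 26 + 77 + ? = 310, so (2,3) = 89.
The remaining cell in column 4 is (3,4) = 310 − 212 = 98.
Row 2: 56 + 89 + 47 + 80 + ? = 310, so (2,1) = 38.
Row 3 must total 310; the given cells sum to 236, so (3,1) = 74.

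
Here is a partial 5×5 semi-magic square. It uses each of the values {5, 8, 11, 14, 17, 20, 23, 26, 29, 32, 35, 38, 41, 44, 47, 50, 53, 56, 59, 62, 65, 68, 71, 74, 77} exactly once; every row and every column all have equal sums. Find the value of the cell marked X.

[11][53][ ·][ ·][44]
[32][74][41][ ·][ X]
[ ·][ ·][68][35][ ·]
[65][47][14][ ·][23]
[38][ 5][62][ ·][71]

50

The 25 entries sum to 1025, so each line sums to 1025/5 = 205.
The remaining cell in row 4 is (4,4) = 205 − 149 = 56.
The remaining cell in row 5 is (5,4) = 205 − 176 = 29.
From column 1, 205 − (11 + 32 + 65 + 38) gives (3,1) = 59.
Column 2 must total 205; the given cells sum to 179, so (3,2) = 26.
Using column 3: 41 + 68 + 14 + 62 + ? → (1,3) = 205 − 185 = 20.
Using row 1: 11 + 53 + 20 + 44 + ? → (1,4) = 205 − 128 = 77.
Row 3: 59 + 26 + 68 + 35 + ? = 205, so (3,5) = 17.
From column 4, 205 − (77 + 35 + 56 + 29) gives (2,4) = 8.
Column 5: 44 + 17 + 23 + 71 + ? = 205, so (2,5) = 50.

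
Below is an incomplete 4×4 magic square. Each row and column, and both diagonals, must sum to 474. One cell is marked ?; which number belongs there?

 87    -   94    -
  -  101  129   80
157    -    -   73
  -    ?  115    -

143

Row 2 must total 474; the given cells sum to 310, so (2,1) = 164.
Column 1 must total 474; the given cells sum to 408, so (4,1) = 66.
The remaining cell in column 3 is (3,3) = 474 − 338 = 136.
Main diagonal needs 474; the known cells sum to 324, so (4,4) = 150.
Row 3 must total 474; the given cells sum to 366, so (3,2) = 108.
Row 4 must total 474; the given cells sum to 331, so (4,2) = 143.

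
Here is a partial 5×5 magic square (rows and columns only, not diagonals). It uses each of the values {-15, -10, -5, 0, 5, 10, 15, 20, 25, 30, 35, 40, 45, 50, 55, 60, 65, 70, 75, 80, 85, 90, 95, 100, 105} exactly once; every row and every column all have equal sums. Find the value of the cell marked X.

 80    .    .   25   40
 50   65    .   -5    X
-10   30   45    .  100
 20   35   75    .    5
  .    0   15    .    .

10

The 25 entries sum to 1125, so each line sums to 1125/5 = 225.
Row 3: -10 + 30 + 45 + 100 + ? = 225, so (3,4) = 60.
Row 4 needs 225; the known cells sum to 135, so (4,4) = 90.
From column 1, 225 − (80 + 50 + (-10) + 20) gives (5,1) = 85.
Column 2 must total 225; the given cells sum to 130, so (1,2) = 95.
Column 4: 25 + (-5) + 60 + 90 + ? = 225, so (5,4) = 55.
Row 1 must total 225; the given cells sum to 240, so (1,3) = -15.
Using row 5: 85 + 0 + 15 + 55 + ? → (5,5) = 225 − 155 = 70.
Column 3 needs 225; the known cells sum to 120, so (2,3) = 105.
Column 5 must total 225; the given cells sum to 215, so (2,5) = 10.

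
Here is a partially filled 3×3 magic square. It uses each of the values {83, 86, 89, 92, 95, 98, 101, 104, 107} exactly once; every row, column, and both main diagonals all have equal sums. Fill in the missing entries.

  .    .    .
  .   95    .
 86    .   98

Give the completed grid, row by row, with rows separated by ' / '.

The 9 entries sum to 855, so each line sums to 855/3 = 285.
The remaining cell in row 3 is (3,2) = 285 − 184 = 101.
Column 2: 95 + 101 + ? = 285, so (1,2) = 89.
The remaining cell in main diagonal is (1,1) = 285 − 193 = 92.
Anti-diagonal: 95 + 86 + ? = 285, so (1,3) = 104.
The remaining cell in column 1 is (2,1) = 285 − 178 = 107.
Column 3 needs 285; the known cells sum to 202, so (2,3) = 83.

92 89 104 / 107 95 83 / 86 101 98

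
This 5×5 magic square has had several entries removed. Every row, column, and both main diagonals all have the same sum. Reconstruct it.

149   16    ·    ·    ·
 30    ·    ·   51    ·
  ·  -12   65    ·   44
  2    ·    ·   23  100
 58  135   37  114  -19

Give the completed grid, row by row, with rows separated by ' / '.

149 16 93 -5 72 / 30 107 9 51 128 / 86 -12 65 142 44 / 2 79 121 23 100 / 58 135 37 114 -19

Row 5 is already complete: 58 + 135 + 37 + 114 + -19 = 325, so that is the magic constant.
Column 1 needs 325; the known cells sum to 239, so (3,1) = 86.
Main diagonal must total 325; the given cells sum to 218, so (2,2) = 107.
The remaining cell in row 3 is (3,4) = 325 − 183 = 142.
From column 2, 325 − (16 + 107 + (-12) + 135) gives (4,2) = 79.
Column 4 needs 325; the known cells sum to 330, so (1,4) = -5.
Anti-diagonal: 51 + 65 + 79 + 58 + ? = 325, so (1,5) = 72.
Row 1 needs 325; the known cells sum to 232, so (1,3) = 93.
Row 4: 2 + 79 + 23 + 100 + ? = 325, so (4,3) = 121.
Column 3 must total 325; the given cells sum to 316, so (2,3) = 9.
Column 5 must total 325; the given cells sum to 197, so (2,5) = 128.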